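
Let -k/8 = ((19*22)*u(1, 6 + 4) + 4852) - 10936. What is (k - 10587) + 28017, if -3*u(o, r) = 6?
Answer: 72790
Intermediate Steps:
u(o, r) = -2 (u(o, r) = -⅓*6 = -2)
k = 55360 (k = -8*(((19*22)*(-2) + 4852) - 10936) = -8*((418*(-2) + 4852) - 10936) = -8*((-836 + 4852) - 10936) = -8*(4016 - 10936) = -8*(-6920) = 55360)
(k - 10587) + 28017 = (55360 - 10587) + 28017 = 44773 + 28017 = 72790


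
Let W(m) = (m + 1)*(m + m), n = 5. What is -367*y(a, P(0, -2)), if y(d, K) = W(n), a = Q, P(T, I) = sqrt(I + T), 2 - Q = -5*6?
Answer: -22020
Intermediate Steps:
Q = 32 (Q = 2 - (-5)*6 = 2 - 1*(-30) = 2 + 30 = 32)
a = 32
W(m) = 2*m*(1 + m) (W(m) = (1 + m)*(2*m) = 2*m*(1 + m))
y(d, K) = 60 (y(d, K) = 2*5*(1 + 5) = 2*5*6 = 60)
-367*y(a, P(0, -2)) = -367*60 = -22020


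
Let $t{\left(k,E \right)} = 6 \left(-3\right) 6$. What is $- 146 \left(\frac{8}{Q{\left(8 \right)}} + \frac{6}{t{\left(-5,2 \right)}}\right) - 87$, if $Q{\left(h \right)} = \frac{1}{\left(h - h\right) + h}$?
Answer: $- \frac{84806}{9} \approx -9422.9$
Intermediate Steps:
$Q{\left(h \right)} = \frac{1}{h}$ ($Q{\left(h \right)} = \frac{1}{0 + h} = \frac{1}{h}$)
$t{\left(k,E \right)} = -108$ ($t{\left(k,E \right)} = \left(-18\right) 6 = -108$)
$- 146 \left(\frac{8}{Q{\left(8 \right)}} + \frac{6}{t{\left(-5,2 \right)}}\right) - 87 = - 146 \left(\frac{8}{\frac{1}{8}} + \frac{6}{-108}\right) - 87 = - 146 \left(8 \frac{1}{\frac{1}{8}} + 6 \left(- \frac{1}{108}\right)\right) - 87 = - 146 \left(8 \cdot 8 - \frac{1}{18}\right) - 87 = - 146 \left(64 - \frac{1}{18}\right) - 87 = \left(-146\right) \frac{1151}{18} - 87 = - \frac{84023}{9} - 87 = - \frac{84806}{9}$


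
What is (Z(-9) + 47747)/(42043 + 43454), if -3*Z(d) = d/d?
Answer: 143240/256491 ≈ 0.55846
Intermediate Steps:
Z(d) = -⅓ (Z(d) = -d/(3*d) = -⅓*1 = -⅓)
(Z(-9) + 47747)/(42043 + 43454) = (-⅓ + 47747)/(42043 + 43454) = (143240/3)/85497 = (143240/3)*(1/85497) = 143240/256491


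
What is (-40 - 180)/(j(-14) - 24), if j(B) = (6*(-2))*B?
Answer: -55/36 ≈ -1.5278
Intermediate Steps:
j(B) = -12*B
(-40 - 180)/(j(-14) - 24) = (-40 - 180)/(-12*(-14) - 24) = -220/(168 - 24) = -220/144 = -220*1/144 = -55/36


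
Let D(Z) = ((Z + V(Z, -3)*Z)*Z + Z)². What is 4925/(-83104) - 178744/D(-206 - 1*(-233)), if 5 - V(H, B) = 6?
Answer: -14857931701/60582816 ≈ -245.25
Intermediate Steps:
V(H, B) = -1 (V(H, B) = 5 - 1*6 = 5 - 6 = -1)
D(Z) = Z² (D(Z) = ((Z - Z)*Z + Z)² = (0*Z + Z)² = (0 + Z)² = Z²)
4925/(-83104) - 178744/D(-206 - 1*(-233)) = 4925/(-83104) - 178744/(-206 - 1*(-233))² = 4925*(-1/83104) - 178744/(-206 + 233)² = -4925/83104 - 178744/(27²) = -4925/83104 - 178744/729 = -14857931701/60582816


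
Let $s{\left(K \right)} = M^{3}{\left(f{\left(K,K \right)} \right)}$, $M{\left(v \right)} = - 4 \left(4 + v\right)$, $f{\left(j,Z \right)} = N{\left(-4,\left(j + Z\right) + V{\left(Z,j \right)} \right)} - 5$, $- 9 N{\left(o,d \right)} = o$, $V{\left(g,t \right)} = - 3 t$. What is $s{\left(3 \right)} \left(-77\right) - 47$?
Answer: $- \frac{650263}{729} \approx -891.99$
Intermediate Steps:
$N{\left(o,d \right)} = - \frac{o}{9}$
$f{\left(j,Z \right)} = - \frac{41}{9}$ ($f{\left(j,Z \right)} = \left(- \frac{1}{9}\right) \left(-4\right) - 5 = \frac{4}{9} - 5 = - \frac{41}{9}$)
$M{\left(v \right)} = -16 - 4 v$
$s{\left(K \right)} = \frac{8000}{729}$ ($s{\left(K \right)} = \left(-16 - - \frac{164}{9}\right)^{3} = \left(-16 + \frac{164}{9}\right)^{3} = \left(\frac{20}{9}\right)^{3} = \frac{8000}{729}$)
$s{\left(3 \right)} \left(-77\right) - 47 = \frac{8000}{729} \left(-77\right) - 47 = - \frac{616000}{729} - 47 = - \frac{650263}{729}$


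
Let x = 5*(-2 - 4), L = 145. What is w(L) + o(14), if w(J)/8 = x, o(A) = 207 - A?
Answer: -47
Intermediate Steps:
x = -30 (x = 5*(-6) = -30)
w(J) = -240 (w(J) = 8*(-30) = -240)
w(L) + o(14) = -240 + (207 - 1*14) = -240 + (207 - 14) = -240 + 193 = -47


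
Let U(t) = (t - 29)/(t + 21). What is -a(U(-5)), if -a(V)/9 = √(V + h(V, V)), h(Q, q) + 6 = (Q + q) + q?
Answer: 9*I*√58/2 ≈ 34.271*I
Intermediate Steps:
h(Q, q) = -6 + Q + 2*q (h(Q, q) = -6 + ((Q + q) + q) = -6 + (Q + 2*q) = -6 + Q + 2*q)
U(t) = (-29 + t)/(21 + t)
a(V) = -9*√(-6 + 4*V) (a(V) = -9*√(V + (-6 + V + 2*V)) = -9*√(V + (-6 + 3*V)) = -9*√(-6 + 4*V))
-a(U(-5)) = -(-9)*√(-6 + 4*((-29 - 5)/(21 - 5))) = -(-9)*√(-6 + 4*(-34/16)) = -(-9)*√(-6 + 4*((1/16)*(-34))) = -(-9)*√(-6 + 4*(-17/8)) = -(-9)*√(-6 - 17/2) = -(-9)*√(-29/2) = -(-9)*I*√58/2 = 9*I*√58/2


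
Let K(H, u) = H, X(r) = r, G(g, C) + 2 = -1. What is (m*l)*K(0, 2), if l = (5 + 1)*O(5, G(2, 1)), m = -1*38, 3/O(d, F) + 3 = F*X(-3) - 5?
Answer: 0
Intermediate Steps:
G(g, C) = -3 (G(g, C) = -2 - 1 = -3)
O(d, F) = 3/(-8 - 3*F) (O(d, F) = 3/(-3 + (F*(-3) - 5)) = 3/(-3 + (-3*F - 5)) = 3/(-3 + (-5 - 3*F)) = 3/(-8 - 3*F))
m = -38
l = 18 (l = (5 + 1)*(3/(-8 - 3*(-3))) = 6*(3/(-8 + 9)) = 6*(3/1) = 6*(3*1) = 6*3 = 18)
(m*l)*K(0, 2) = -38*18*0 = -684*0 = 0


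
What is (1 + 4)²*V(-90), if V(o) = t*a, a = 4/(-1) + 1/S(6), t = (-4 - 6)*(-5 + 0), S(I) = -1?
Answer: -6250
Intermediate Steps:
t = 50 (t = -10*(-5) = 50)
a = -5 (a = 4/(-1) + 1/(-1) = 4*(-1) + 1*(-1) = -4 - 1 = -5)
V(o) = -250 (V(o) = 50*(-5) = -250)
(1 + 4)²*V(-90) = (1 + 4)²*(-250) = 5²*(-250) = 25*(-250) = -6250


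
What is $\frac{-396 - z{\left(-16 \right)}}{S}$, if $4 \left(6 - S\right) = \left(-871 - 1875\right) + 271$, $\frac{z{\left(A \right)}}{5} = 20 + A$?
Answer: $- \frac{1664}{2499} \approx -0.66587$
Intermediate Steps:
$z{\left(A \right)} = 100 + 5 A$ ($z{\left(A \right)} = 5 \left(20 + A\right) = 100 + 5 A$)
$S = \frac{2499}{4}$ ($S = 6 - \frac{\left(-871 - 1875\right) + 271}{4} = 6 - \frac{-2746 + 271}{4} = 6 - - \frac{2475}{4} = 6 + \frac{2475}{4} = \frac{2499}{4} \approx 624.75$)
$\frac{-396 - z{\left(-16 \right)}}{S} = \frac{-396 - \left(100 + 5 \left(-16\right)\right)}{\frac{2499}{4}} = \left(-396 - \left(100 - 80\right)\right) \frac{4}{2499} = \left(-396 - 20\right) \frac{4}{2499} = \left(-416\right) \frac{4}{2499} = - \frac{1664}{2499}$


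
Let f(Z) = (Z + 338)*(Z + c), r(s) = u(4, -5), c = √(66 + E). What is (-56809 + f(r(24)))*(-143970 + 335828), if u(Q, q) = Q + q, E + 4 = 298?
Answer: -10963917268 + 387936876*√10 ≈ -9.7372e+9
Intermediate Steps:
E = 294 (E = -4 + 298 = 294)
c = 6*√10 (c = √(66 + 294) = √360 = 6*√10 ≈ 18.974)
r(s) = -1 (r(s) = 4 - 5 = -1)
f(Z) = (338 + Z)*(Z + 6*√10) (f(Z) = (Z + 338)*(Z + 6*√10) = (338 + Z)*(Z + 6*√10))
(-56809 + f(r(24)))*(-143970 + 335828) = (-56809 + ((-1)² + 338*(-1) + 2028*√10 + 6*(-1)*√10))*(-143970 + 335828) = (-56809 + (1 - 338 + 2028*√10 - 6*√10))*191858 = (-56809 + (-337 + 2022*√10))*191858 = (-57146 + 2022*√10)*191858 = -10963917268 + 387936876*√10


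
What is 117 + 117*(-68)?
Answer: -7839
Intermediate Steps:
117 + 117*(-68) = 117 - 7956 = -7839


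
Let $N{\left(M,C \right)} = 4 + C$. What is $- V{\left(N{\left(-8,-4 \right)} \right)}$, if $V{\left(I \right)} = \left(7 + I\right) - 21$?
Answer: $14$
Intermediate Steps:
$V{\left(I \right)} = -14 + I$
$- V{\left(N{\left(-8,-4 \right)} \right)} = - (-14 + \left(4 - 4\right)) = - (-14 + 0) = \left(-1\right) \left(-14\right) = 14$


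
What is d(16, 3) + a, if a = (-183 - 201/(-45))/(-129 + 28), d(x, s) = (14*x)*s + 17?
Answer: 1046513/1515 ≈ 690.77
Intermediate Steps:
d(x, s) = 17 + 14*s*x (d(x, s) = 14*s*x + 17 = 17 + 14*s*x)
a = 2678/1515 (a = (-183 - 201*(-1/45))/(-101) = (-183 + 67/15)*(-1/101) = -2678/15*(-1/101) = 2678/1515 ≈ 1.7677)
d(16, 3) + a = (17 + 14*3*16) + 2678/1515 = (17 + 672) + 2678/1515 = 689 + 2678/1515 = 1046513/1515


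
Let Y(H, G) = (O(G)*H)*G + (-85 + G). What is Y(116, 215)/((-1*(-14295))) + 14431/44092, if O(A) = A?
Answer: 15775849087/42019676 ≈ 375.44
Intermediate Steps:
Y(H, G) = -85 + G + H*G**2 (Y(H, G) = (G*H)*G + (-85 + G) = H*G**2 + (-85 + G) = -85 + G + H*G**2)
Y(116, 215)/((-1*(-14295))) + 14431/44092 = (-85 + 215 + 116*215**2)/((-1*(-14295))) + 14431/44092 = (-85 + 215 + 116*46225)/14295 + 14431*(1/44092) = (-85 + 215 + 5362100)*(1/14295) + 14431/44092 = 5362230*(1/14295) + 14431/44092 = 357482/953 + 14431/44092 = 15775849087/42019676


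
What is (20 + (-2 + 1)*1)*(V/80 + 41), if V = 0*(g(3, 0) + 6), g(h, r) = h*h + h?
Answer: 779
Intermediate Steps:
g(h, r) = h + h² (g(h, r) = h² + h = h + h²)
V = 0 (V = 0*(3*(1 + 3) + 6) = 0*(3*4 + 6) = 0*(12 + 6) = 0*18 = 0)
(20 + (-2 + 1)*1)*(V/80 + 41) = (20 + (-2 + 1)*1)*(0/80 + 41) = (20 - 1*1)*(0*(1/80) + 41) = (20 - 1)*(0 + 41) = 19*41 = 779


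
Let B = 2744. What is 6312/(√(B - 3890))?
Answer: -1052*I*√1146/191 ≈ -186.46*I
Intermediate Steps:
6312/(√(B - 3890)) = 6312/(√(2744 - 3890)) = 6312/(√(-1146)) = 6312/((I*√1146)) = 6312*(-I*√1146/1146) = -1052*I*√1146/191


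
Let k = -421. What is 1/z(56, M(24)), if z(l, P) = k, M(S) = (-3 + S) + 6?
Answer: -1/421 ≈ -0.0023753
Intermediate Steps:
M(S) = 3 + S
z(l, P) = -421
1/z(56, M(24)) = 1/(-421) = -1/421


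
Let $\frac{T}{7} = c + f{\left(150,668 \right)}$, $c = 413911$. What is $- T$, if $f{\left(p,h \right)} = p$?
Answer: $-2898427$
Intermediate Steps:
$T = 2898427$ ($T = 7 \left(413911 + 150\right) = 7 \cdot 414061 = 2898427$)
$- T = \left(-1\right) 2898427 = -2898427$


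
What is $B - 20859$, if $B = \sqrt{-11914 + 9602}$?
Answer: $-20859 + 34 i \sqrt{2} \approx -20859.0 + 48.083 i$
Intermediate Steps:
$B = 34 i \sqrt{2}$ ($B = \sqrt{-2312} = 34 i \sqrt{2} \approx 48.083 i$)
$B - 20859 = 34 i \sqrt{2} - 20859 = -20859 + 34 i \sqrt{2}$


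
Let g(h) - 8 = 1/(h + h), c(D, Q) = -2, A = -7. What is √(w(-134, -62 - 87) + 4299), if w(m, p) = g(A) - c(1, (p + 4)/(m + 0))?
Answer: 5*√33782/14 ≈ 65.642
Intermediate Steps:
g(h) = 8 + 1/(2*h) (g(h) = 8 + 1/(h + h) = 8 + 1/(2*h))
w(m, p) = 139/14 (w(m, p) = (8 + (½)/(-7)) - 1*(-2) = (8 + (½)*(-⅐)) + 2 = (8 - 1/14) + 2 = 111/14 + 2 = 139/14)
√(w(-134, -62 - 87) + 4299) = √(139/14 + 4299) = √(60325/14) = 5*√33782/14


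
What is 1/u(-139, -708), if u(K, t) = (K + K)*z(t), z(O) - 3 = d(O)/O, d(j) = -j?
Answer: -1/556 ≈ -0.0017986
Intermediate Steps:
z(O) = 2 (z(O) = 3 + (-O)/O = 3 - 1 = 2)
u(K, t) = 4*K (u(K, t) = (K + K)*2 = (2*K)*2 = 4*K)
1/u(-139, -708) = 1/(4*(-139)) = 1/(-556) = -1/556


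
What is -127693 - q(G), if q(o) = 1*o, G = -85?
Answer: -127608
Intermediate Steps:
q(o) = o
-127693 - q(G) = -127693 - 1*(-85) = -127693 + 85 = -127608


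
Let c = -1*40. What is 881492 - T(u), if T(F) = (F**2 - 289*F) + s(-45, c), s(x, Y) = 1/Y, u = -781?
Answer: 1832881/40 ≈ 45822.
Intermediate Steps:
c = -40
T(F) = -1/40 + F**2 - 289*F (T(F) = (F**2 - 289*F) + 1/(-40) = (F**2 - 289*F) - 1/40 = -1/40 + F**2 - 289*F)
881492 - T(u) = 881492 - (-1/40 + (-781)**2 - 289*(-781)) = 881492 - (-1/40 + 609961 + 225709) = 881492 - 1*33426799/40 = 881492 - 33426799/40 = 1832881/40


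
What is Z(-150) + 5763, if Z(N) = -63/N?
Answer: 288171/50 ≈ 5763.4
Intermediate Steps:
Z(-150) + 5763 = -63/(-150) + 5763 = -63*(-1/150) + 5763 = 21/50 + 5763 = 288171/50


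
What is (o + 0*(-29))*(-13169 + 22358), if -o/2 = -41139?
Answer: 756052542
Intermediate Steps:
o = 82278 (o = -2*(-41139) = 82278)
(o + 0*(-29))*(-13169 + 22358) = (82278 + 0*(-29))*(-13169 + 22358) = (82278 + 0)*9189 = 82278*9189 = 756052542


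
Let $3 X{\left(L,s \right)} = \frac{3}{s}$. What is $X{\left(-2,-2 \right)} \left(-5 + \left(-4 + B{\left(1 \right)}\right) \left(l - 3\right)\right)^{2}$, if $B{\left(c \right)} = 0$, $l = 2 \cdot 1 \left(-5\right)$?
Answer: $- \frac{2209}{2} \approx -1104.5$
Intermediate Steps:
$l = -10$ ($l = 2 \left(-5\right) = -10$)
$X{\left(L,s \right)} = \frac{1}{s}$ ($X{\left(L,s \right)} = \frac{3 \frac{1}{s}}{3} = \frac{1}{s}$)
$X{\left(-2,-2 \right)} \left(-5 + \left(-4 + B{\left(1 \right)}\right) \left(l - 3\right)\right)^{2} = \frac{\left(-5 + \left(-4 + 0\right) \left(-10 - 3\right)\right)^{2}}{-2} = - \frac{\left(-5 - -52\right)^{2}}{2} = - \frac{\left(-5 + 52\right)^{2}}{2} = - \frac{47^{2}}{2} = \left(- \frac{1}{2}\right) 2209 = - \frac{2209}{2}$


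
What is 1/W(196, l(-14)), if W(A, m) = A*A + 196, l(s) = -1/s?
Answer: 1/38612 ≈ 2.5899e-5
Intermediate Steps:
W(A, m) = 196 + A² (W(A, m) = A² + 196 = 196 + A²)
1/W(196, l(-14)) = 1/(196 + 196²) = 1/(196 + 38416) = 1/38612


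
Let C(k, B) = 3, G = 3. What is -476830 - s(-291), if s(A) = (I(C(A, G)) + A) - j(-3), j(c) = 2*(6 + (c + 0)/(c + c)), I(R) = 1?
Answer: -476527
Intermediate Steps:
j(c) = 13 (j(c) = 2*(6 + c/((2*c))) = 2*(6 + c*(1/(2*c))) = 2*(6 + ½) = 2*(13/2) = 13)
s(A) = -12 + A (s(A) = (1 + A) - 1*13 = (1 + A) - 13 = -12 + A)
-476830 - s(-291) = -476830 - (-12 - 291) = -476830 - 1*(-303) = -476830 + 303 = -476527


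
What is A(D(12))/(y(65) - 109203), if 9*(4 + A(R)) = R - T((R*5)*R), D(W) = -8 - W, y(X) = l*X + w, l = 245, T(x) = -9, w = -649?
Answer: 47/845343 ≈ 5.5599e-5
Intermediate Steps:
y(X) = -649 + 245*X (y(X) = 245*X - 649 = -649 + 245*X)
A(R) = -3 + R/9 (A(R) = -4 + (R - 1*(-9))/9 = -4 + (R + 9)/9 = -4 + (9 + R)/9 = -4 + (1 + R/9) = -3 + R/9)
A(D(12))/(y(65) - 109203) = (-3 + (-8 - 1*12)/9)/((-649 + 245*65) - 109203) = (-3 + (-8 - 12)/9)/((-649 + 15925) - 109203) = (-3 + (⅑)*(-20))/(15276 - 109203) = (-3 - 20/9)/(-93927) = -47/9*(-1/93927) = 47/845343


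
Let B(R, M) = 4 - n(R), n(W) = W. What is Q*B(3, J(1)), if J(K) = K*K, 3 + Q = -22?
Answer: -25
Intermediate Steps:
Q = -25 (Q = -3 - 22 = -25)
J(K) = K²
B(R, M) = 4 - R
Q*B(3, J(1)) = -25*(4 - 1*3) = -25*(4 - 3) = -25*1 = -25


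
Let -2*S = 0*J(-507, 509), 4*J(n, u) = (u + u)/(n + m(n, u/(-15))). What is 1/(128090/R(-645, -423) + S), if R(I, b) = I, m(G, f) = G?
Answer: -129/25618 ≈ -0.0050355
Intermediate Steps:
J(n, u) = u/(4*n) (J(n, u) = ((u + u)/(n + n))/4 = ((2*u)/((2*n)))/4 = ((2*u)*(1/(2*n)))/4 = (u/n)/4 = u/(4*n))
S = 0 (S = -0*(¼)*509/(-507) = -0*(¼)*509*(-1/507) = -0*(-509)/2028 = -½*0 = 0)
1/(128090/R(-645, -423) + S) = 1/(128090/(-645) + 0) = 1/(128090*(-1/645) + 0) = 1/(-25618/129 + 0) = 1/(-25618/129) = -129/25618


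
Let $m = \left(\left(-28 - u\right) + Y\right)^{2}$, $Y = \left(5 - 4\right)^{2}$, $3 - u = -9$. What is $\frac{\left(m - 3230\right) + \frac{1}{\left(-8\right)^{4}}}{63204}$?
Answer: $- \frac{7000063}{258883584} \approx -0.027039$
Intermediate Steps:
$u = 12$ ($u = 3 - -9 = 3 + 9 = 12$)
$Y = 1$ ($Y = 1^{2} = 1$)
$m = 1521$ ($m = \left(\left(-28 - 12\right) + 1\right)^{2} = \left(-40 + 1\right)^{2} = \left(-39\right)^{2} = 1521$)
$\frac{\left(m - 3230\right) + \frac{1}{\left(-8\right)^{4}}}{63204} = \frac{\left(1521 - 3230\right) + \frac{1}{\left(-8\right)^{4}}}{63204} = \left(-1709 + \frac{1}{4096}\right) \frac{1}{63204} = \left(- \frac{7000063}{4096}\right) \frac{1}{63204} = - \frac{7000063}{258883584}$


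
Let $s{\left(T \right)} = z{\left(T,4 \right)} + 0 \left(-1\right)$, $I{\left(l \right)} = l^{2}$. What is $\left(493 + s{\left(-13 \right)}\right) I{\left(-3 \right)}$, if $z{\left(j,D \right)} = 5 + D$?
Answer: $4518$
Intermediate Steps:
$s{\left(T \right)} = 9$ ($s{\left(T \right)} = \left(5 + 4\right) + 0 \left(-1\right) = 9 + 0 = 9$)
$\left(493 + s{\left(-13 \right)}\right) I{\left(-3 \right)} = \left(493 + 9\right) \left(-3\right)^{2} = 502 \cdot 9 = 4518$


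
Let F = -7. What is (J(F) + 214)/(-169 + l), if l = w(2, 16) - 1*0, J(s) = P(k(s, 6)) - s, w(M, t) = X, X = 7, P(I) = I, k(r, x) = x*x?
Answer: -257/162 ≈ -1.5864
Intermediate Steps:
k(r, x) = x²
w(M, t) = 7
J(s) = 36 - s (J(s) = 6² - s = 36 - s)
l = 7 (l = 7 - 1*0 = 7 + 0 = 7)
(J(F) + 214)/(-169 + l) = ((36 - 1*(-7)) + 214)/(-169 + 7) = ((36 + 7) + 214)/(-162) = (43 + 214)*(-1/162) = 257*(-1/162) = -257/162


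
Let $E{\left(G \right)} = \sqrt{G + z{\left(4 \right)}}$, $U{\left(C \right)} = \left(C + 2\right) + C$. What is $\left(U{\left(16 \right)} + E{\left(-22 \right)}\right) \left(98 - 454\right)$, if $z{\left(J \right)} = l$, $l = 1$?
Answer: $-12104 - 356 i \sqrt{21} \approx -12104.0 - 1631.4 i$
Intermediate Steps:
$U{\left(C \right)} = 2 + 2 C$ ($U{\left(C \right)} = \left(2 + C\right) + C = 2 + 2 C$)
$z{\left(J \right)} = 1$
$E{\left(G \right)} = \sqrt{1 + G}$ ($E{\left(G \right)} = \sqrt{G + 1} = \sqrt{1 + G}$)
$\left(U{\left(16 \right)} + E{\left(-22 \right)}\right) \left(98 - 454\right) = \left(\left(2 + 2 \cdot 16\right) + \sqrt{1 - 22}\right) \left(98 - 454\right) = \left(\left(2 + 32\right) + \sqrt{-21}\right) \left(-356\right) = \left(34 + i \sqrt{21}\right) \left(-356\right) = -12104 - 356 i \sqrt{21}$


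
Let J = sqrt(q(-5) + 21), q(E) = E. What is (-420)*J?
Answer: -1680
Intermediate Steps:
J = 4 (J = sqrt(-5 + 21) = sqrt(16) = 4)
(-420)*J = -420*4 = -1680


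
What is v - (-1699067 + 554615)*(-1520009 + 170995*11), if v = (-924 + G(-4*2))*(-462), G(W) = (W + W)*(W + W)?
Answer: 413074235688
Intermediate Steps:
G(W) = 4*W² (G(W) = (2*W)*(2*W) = 4*W²)
v = 308616 (v = (-924 + 4*(-4*2)²)*(-462) = (-924 + 4*(-8)²)*(-462) = (-924 + 4*64)*(-462) = (-924 + 256)*(-462) = -668*(-462) = 308616)
v - (-1699067 + 554615)*(-1520009 + 170995*11) = 308616 - (-1699067 + 554615)*(-1520009 + 170995*11) = 308616 - (-1144452)*(-1520009 + 1880945) = 308616 - (-1144452)*360936 = 308616 - 1*(-413073927072) = 308616 + 413073927072 = 413074235688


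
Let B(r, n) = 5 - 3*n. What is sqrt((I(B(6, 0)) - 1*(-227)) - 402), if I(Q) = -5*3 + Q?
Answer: I*sqrt(185) ≈ 13.601*I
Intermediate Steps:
I(Q) = -15 + Q
sqrt((I(B(6, 0)) - 1*(-227)) - 402) = sqrt(((-15 + (5 - 3*0)) - 1*(-227)) - 402) = sqrt(((-15 + (5 + 0)) + 227) - 402) = sqrt(((-15 + 5) + 227) - 402) = sqrt((-10 + 227) - 402) = sqrt(217 - 402) = sqrt(-185) = I*sqrt(185)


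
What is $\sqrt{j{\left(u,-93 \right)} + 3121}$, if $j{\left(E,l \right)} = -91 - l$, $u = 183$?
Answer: $3 \sqrt{347} \approx 55.884$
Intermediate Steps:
$\sqrt{j{\left(u,-93 \right)} + 3121} = \sqrt{\left(-91 - -93\right) + 3121} = \sqrt{\left(-91 + 93\right) + 3121} = \sqrt{2 + 3121} = \sqrt{3123} = 3 \sqrt{347}$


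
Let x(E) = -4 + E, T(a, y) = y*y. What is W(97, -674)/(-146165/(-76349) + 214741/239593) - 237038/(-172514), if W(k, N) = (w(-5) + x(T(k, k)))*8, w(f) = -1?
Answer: 59356287998101047897/2217467847753839 ≈ 26768.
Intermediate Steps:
T(a, y) = y²
W(k, N) = -40 + 8*k² (W(k, N) = (-1 + (-4 + k²))*8 = (-5 + k²)*8 = -40 + 8*k²)
W(97, -674)/(-146165/(-76349) + 214741/239593) - 237038/(-172514) = (-40 + 8*97²)/(-146165/(-76349) + 214741/239593) - 237038/(-172514) = (-40 + 8*9409)/(-146165*(-1/76349) + 214741*(1/239593)) - 237038*(-1/172514) = (-40 + 75272)/(146165/76349 + 214741/239593) + 118519/86257 = 75232/(51415371454/18292685957) + 118519/86257 = 75232*(18292685957/51415371454) + 118519/86257 = 688097674958512/25707685727 + 118519/86257 = 59356287998101047897/2217467847753839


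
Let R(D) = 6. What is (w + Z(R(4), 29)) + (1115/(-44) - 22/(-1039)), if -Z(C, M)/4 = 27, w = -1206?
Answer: -61228341/45716 ≈ -1339.3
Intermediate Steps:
Z(C, M) = -108 (Z(C, M) = -4*27 = -108)
(w + Z(R(4), 29)) + (1115/(-44) - 22/(-1039)) = (-1206 - 108) + (1115/(-44) - 22/(-1039)) = -1314 + (1115*(-1/44) - 22*(-1/1039)) = -1314 + (-1115/44 + 22/1039) = -1314 - 1157517/45716 = -61228341/45716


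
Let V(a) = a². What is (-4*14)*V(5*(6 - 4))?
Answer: -5600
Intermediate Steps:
(-4*14)*V(5*(6 - 4)) = (-4*14)*(5*(6 - 4))² = -56*(5*2)² = -56*10² = -56*100 = -5600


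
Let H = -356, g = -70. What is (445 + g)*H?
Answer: -133500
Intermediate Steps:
(445 + g)*H = (445 - 70)*(-356) = 375*(-356) = -133500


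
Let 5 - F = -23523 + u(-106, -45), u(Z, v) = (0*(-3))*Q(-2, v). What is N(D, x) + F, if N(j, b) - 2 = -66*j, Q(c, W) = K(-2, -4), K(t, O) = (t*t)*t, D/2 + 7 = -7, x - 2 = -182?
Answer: 25378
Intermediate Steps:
x = -180 (x = 2 - 182 = -180)
D = -28 (D = -14 + 2*(-7) = -14 - 14 = -28)
K(t, O) = t**3 (K(t, O) = t**2*t = t**3)
Q(c, W) = -8 (Q(c, W) = (-2)**3 = -8)
N(j, b) = 2 - 66*j
u(Z, v) = 0 (u(Z, v) = (0*(-3))*(-8) = 0*(-8) = 0)
F = 23528 (F = 5 - (-23523 + 0) = 5 - 1*(-23523) = 5 + 23523 = 23528)
N(D, x) + F = (2 - 66*(-28)) + 23528 = (2 + 1848) + 23528 = 1850 + 23528 = 25378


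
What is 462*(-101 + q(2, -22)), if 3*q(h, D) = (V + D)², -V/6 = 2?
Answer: 131362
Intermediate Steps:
V = -12 (V = -6*2 = -12)
q(h, D) = (-12 + D)²/3
462*(-101 + q(2, -22)) = 462*(-101 + (-12 - 22)²/3) = 462*(-101 + (⅓)*(-34)²) = 462*(-101 + (⅓)*1156) = 462*(-101 + 1156/3) = 462*(853/3) = 131362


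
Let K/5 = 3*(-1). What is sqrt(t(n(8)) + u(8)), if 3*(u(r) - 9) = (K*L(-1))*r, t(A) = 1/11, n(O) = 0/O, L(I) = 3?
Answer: 2*I*sqrt(3355)/11 ≈ 10.531*I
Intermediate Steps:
n(O) = 0
K = -15 (K = 5*(3*(-1)) = 5*(-3) = -15)
t(A) = 1/11
u(r) = 9 - 15*r (u(r) = 9 + ((-15*3)*r)/3 = 9 + (-45*r)/3 = 9 - 15*r)
sqrt(t(n(8)) + u(8)) = sqrt(1/11 + (9 - 15*8)) = sqrt(1/11 + (9 - 120)) = sqrt(1/11 - 111) = sqrt(-1220/11) = 2*I*sqrt(3355)/11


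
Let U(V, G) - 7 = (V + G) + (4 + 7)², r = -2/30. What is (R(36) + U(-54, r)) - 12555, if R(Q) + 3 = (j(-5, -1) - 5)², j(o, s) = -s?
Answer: -187021/15 ≈ -12468.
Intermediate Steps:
r = -1/15 (r = -2*1/30 = -1/15 ≈ -0.066667)
R(Q) = 13 (R(Q) = -3 + (-1*(-1) - 5)² = -3 + (1 - 5)² = -3 + (-4)² = -3 + 16 = 13)
U(V, G) = 128 + G + V (U(V, G) = 7 + ((V + G) + (4 + 7)²) = 7 + ((G + V) + 11²) = 7 + ((G + V) + 121) = 7 + (121 + G + V) = 128 + G + V)
(R(36) + U(-54, r)) - 12555 = (13 + (128 - 1/15 - 54)) - 12555 = (13 + 1109/15) - 12555 = 1304/15 - 12555 = -187021/15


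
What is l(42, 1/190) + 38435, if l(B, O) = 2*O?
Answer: 3651326/95 ≈ 38435.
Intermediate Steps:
l(42, 1/190) + 38435 = 2/190 + 38435 = 2*(1/190) + 38435 = 1/95 + 38435 = 3651326/95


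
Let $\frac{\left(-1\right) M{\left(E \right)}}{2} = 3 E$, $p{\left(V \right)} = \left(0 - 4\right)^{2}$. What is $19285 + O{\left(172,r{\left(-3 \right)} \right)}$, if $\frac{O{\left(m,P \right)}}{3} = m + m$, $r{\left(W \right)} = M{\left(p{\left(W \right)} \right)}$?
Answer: $20317$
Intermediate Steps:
$p{\left(V \right)} = 16$ ($p{\left(V \right)} = \left(-4\right)^{2} = 16$)
$M{\left(E \right)} = - 6 E$ ($M{\left(E \right)} = - 2 \cdot 3 E = - 6 E$)
$r{\left(W \right)} = -96$ ($r{\left(W \right)} = \left(-6\right) 16 = -96$)
$O{\left(m,P \right)} = 6 m$ ($O{\left(m,P \right)} = 3 \left(m + m\right) = 3 \cdot 2 m = 6 m$)
$19285 + O{\left(172,r{\left(-3 \right)} \right)} = 19285 + 6 \cdot 172 = 19285 + 1032 = 20317$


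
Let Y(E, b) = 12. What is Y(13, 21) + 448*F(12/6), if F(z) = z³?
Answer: 3596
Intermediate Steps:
Y(13, 21) + 448*F(12/6) = 12 + 448*(12/6)³ = 12 + 448*(12*(⅙))³ = 12 + 448*2³ = 12 + 448*8 = 12 + 3584 = 3596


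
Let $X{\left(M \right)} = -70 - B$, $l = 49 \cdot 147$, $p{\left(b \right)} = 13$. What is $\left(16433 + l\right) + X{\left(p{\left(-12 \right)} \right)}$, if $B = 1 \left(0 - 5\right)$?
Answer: $23571$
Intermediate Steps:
$B = -5$ ($B = 1 \left(-5\right) = -5$)
$l = 7203$
$X{\left(M \right)} = -65$ ($X{\left(M \right)} = -70 - -5 = -70 + 5 = -65$)
$\left(16433 + l\right) + X{\left(p{\left(-12 \right)} \right)} = \left(16433 + 7203\right) - 65 = 23636 - 65 = 23571$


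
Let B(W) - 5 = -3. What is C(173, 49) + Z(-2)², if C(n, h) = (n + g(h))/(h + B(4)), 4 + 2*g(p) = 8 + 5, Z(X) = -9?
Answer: 8617/102 ≈ 84.480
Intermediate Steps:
g(p) = 9/2 (g(p) = -2 + (8 + 5)/2 = -2 + (½)*13 = -2 + 13/2 = 9/2)
B(W) = 2 (B(W) = 5 - 3 = 2)
C(n, h) = (9/2 + n)/(2 + h) (C(n, h) = (n + 9/2)/(h + 2) = (9/2 + n)/(2 + h))
C(173, 49) + Z(-2)² = (9/2 + 173)/(2 + 49) + (-9)² = (355/2)/51 + 81 = (1/51)*(355/2) + 81 = 355/102 + 81 = 8617/102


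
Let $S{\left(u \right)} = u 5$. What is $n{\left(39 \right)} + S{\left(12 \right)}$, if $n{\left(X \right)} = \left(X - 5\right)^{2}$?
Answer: $1216$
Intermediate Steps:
$n{\left(X \right)} = \left(-5 + X\right)^{2}$
$S{\left(u \right)} = 5 u$
$n{\left(39 \right)} + S{\left(12 \right)} = \left(-5 + 39\right)^{2} + 5 \cdot 12 = 34^{2} + 60 = 1156 + 60 = 1216$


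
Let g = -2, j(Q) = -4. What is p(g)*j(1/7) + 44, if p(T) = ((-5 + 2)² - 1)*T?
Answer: 108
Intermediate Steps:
p(T) = 8*T (p(T) = ((-3)² - 1)*T = (9 - 1)*T = 8*T)
p(g)*j(1/7) + 44 = (8*(-2))*(-4) + 44 = -16*(-4) + 44 = 64 + 44 = 108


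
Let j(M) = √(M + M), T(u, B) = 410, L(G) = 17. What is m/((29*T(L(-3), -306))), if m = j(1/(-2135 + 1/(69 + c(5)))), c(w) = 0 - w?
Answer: 4*I*√273278/812318855 ≈ 2.5742e-6*I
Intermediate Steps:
c(w) = -w
j(M) = √2*√M (j(M) = √(2*M) = √2*√M)
m = 8*I*√273278/136639 (m = √2*√(1/(-2135 + 1/(69 - 1*5))) = √2*√(1/(-2135 + 1/(69 - 5))) = √2*√(1/(-2135 + 1/64)) = √2*√(1/(-136639/64)) = √2*√(-64/136639) = √2*(8*I*√136639/136639) = 8*I*√273278/136639 ≈ 0.030607*I)
m/((29*T(L(-3), -306))) = (8*I*√273278/136639)/((29*410)) = (8*I*√273278/136639)/11890 = (8*I*√273278/136639)*(1/11890) = 4*I*√273278/812318855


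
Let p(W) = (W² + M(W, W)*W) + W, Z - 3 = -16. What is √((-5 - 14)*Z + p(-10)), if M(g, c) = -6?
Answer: √397 ≈ 19.925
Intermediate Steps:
Z = -13 (Z = 3 - 16 = -13)
p(W) = W² - 5*W (p(W) = (W² - 6*W) + W = W² - 5*W)
√((-5 - 14)*Z + p(-10)) = √((-5 - 14)*(-13) - 10*(-5 - 10)) = √(-19*(-13) - 10*(-15)) = √(247 + 150) = √397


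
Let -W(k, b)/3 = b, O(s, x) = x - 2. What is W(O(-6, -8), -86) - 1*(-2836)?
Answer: 3094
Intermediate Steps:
O(s, x) = -2 + x
W(k, b) = -3*b
W(O(-6, -8), -86) - 1*(-2836) = -3*(-86) - 1*(-2836) = 258 + 2836 = 3094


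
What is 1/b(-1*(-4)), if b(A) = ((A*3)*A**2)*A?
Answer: 1/768 ≈ 0.0013021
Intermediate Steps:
b(A) = 3*A**4 (b(A) = ((3*A)*A**2)*A = (3*A**3)*A = 3*A**4)
1/b(-1*(-4)) = 1/(3*(-1*(-4))**4) = 1/(3*4**4) = 1/(3*256) = 1/768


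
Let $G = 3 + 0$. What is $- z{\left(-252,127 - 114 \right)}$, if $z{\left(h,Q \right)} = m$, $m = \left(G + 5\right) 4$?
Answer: $-32$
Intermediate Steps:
$G = 3$
$m = 32$ ($m = \left(3 + 5\right) 4 = 8 \cdot 4 = 32$)
$z{\left(h,Q \right)} = 32$
$- z{\left(-252,127 - 114 \right)} = \left(-1\right) 32 = -32$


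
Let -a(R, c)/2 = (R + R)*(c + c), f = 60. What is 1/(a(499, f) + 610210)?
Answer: 1/370690 ≈ 2.6977e-6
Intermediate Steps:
a(R, c) = -8*R*c (a(R, c) = -2*(R + R)*(c + c) = -2*2*R*2*c = -8*R*c)
1/(a(499, f) + 610210) = 1/(-8*499*60 + 610210) = 1/(-239520 + 610210) = 1/370690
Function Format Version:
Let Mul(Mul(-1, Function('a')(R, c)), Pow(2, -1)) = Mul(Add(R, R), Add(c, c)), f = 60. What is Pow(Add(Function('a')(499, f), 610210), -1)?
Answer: Rational(1, 370690) ≈ 2.6977e-6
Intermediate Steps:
Function('a')(R, c) = Mul(-8, R, c) (Function('a')(R, c) = Mul(-2, Mul(Add(R, R), Add(c, c))) = Mul(-2, Mul(Mul(2, R), Mul(2, c))) = Mul(-2, Mul(4, R, c)) = Mul(-8, R, c))
Pow(Add(Function('a')(499, f), 610210), -1) = Pow(Add(Mul(-8, 499, 60), 610210), -1) = Pow(Add(-239520, 610210), -1) = Pow(370690, -1) = Rational(1, 370690)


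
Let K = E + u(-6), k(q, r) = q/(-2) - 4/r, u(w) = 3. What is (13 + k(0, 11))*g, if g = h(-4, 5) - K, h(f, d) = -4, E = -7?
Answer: 0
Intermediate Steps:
k(q, r) = -4/r - q/2 (k(q, r) = q*(-½) - 4/r = -q/2 - 4/r = -4/r - q/2)
K = -4 (K = -7 + 3 = -4)
g = 0 (g = -4 - 1*(-4) = -4 + 4 = 0)
(13 + k(0, 11))*g = (13 + (-4/11 - ½*0))*0 = (13 + (-4*1/11 + 0))*0 = (13 + (-4/11 + 0))*0 = (13 - 4/11)*0 = (139/11)*0 = 0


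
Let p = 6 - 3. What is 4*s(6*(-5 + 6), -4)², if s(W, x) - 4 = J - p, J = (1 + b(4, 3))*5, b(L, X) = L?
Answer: 2704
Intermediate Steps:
p = 3
J = 25 (J = (1 + 4)*5 = 5*5 = 25)
s(W, x) = 26 (s(W, x) = 4 + (25 - 1*3) = 4 + (25 - 3) = 4 + 22 = 26)
4*s(6*(-5 + 6), -4)² = 4*26² = 4*676 = 2704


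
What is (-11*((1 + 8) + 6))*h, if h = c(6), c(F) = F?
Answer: -990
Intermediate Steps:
h = 6
(-11*((1 + 8) + 6))*h = -11*((1 + 8) + 6)*6 = -11*(9 + 6)*6 = -11*15*6 = -165*6 = -990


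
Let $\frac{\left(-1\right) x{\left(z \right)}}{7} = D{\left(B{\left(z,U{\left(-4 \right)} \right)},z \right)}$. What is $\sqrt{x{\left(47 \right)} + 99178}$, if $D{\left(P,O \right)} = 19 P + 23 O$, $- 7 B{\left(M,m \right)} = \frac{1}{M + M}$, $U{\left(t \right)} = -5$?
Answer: $\frac{\sqrt{809476582}}{94} \approx 302.67$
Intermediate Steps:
$B{\left(M,m \right)} = - \frac{1}{14 M}$ ($B{\left(M,m \right)} = - \frac{1}{7 \left(M + M\right)} = - \frac{1}{7 \cdot 2 M} = - \frac{\frac{1}{2} \frac{1}{M}}{7} = - \frac{1}{14 M}$)
$x{\left(z \right)} = - 161 z + \frac{19}{2 z}$ ($x{\left(z \right)} = - 7 \left(19 \left(- \frac{1}{14 z}\right) + 23 z\right) = - 7 \left(- \frac{19}{14 z} + 23 z\right) = - 7 \left(23 z - \frac{19}{14 z}\right) = - 161 z + \frac{19}{2 z}$)
$\sqrt{x{\left(47 \right)} + 99178} = \sqrt{\left(\left(-161\right) 47 + \frac{19}{2 \cdot 47}\right) + 99178} = \sqrt{\left(-7567 + \frac{19}{2} \cdot \frac{1}{47}\right) + 99178} = \sqrt{\left(-7567 + \frac{19}{94}\right) + 99178} = \sqrt{- \frac{711279}{94} + 99178} = \sqrt{\frac{8611453}{94}} = \frac{\sqrt{809476582}}{94}$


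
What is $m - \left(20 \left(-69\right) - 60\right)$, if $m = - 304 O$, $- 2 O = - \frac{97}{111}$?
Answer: $\frac{145096}{111} \approx 1307.2$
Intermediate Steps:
$O = \frac{97}{222}$ ($O = - \frac{\left(-97\right) \frac{1}{111}}{2} = \left(- \frac{1}{2}\right) \left(- \frac{97}{111}\right) = \frac{97}{222} \approx 0.43694$)
$m = - \frac{14744}{111}$ ($m = \left(-304\right) \frac{97}{222} = - \frac{14744}{111} \approx -132.83$)
$m - \left(20 \left(-69\right) - 60\right) = - \frac{14744}{111} - \left(20 \left(-69\right) - 60\right) = - \frac{14744}{111} - \left(-1380 - 60\right) = - \frac{14744}{111} - -1440 = - \frac{14744}{111} + 1440 = \frac{145096}{111}$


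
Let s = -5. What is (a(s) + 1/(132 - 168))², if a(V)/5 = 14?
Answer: 6345361/1296 ≈ 4896.1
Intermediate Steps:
a(V) = 70 (a(V) = 5*14 = 70)
(a(s) + 1/(132 - 168))² = (70 + 1/(132 - 168))² = (70 + 1/(-36))² = (70 - 1/36)² = (2519/36)² = 6345361/1296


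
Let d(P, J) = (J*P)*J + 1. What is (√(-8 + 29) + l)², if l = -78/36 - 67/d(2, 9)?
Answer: 26441605/956484 - 2521*√21/489 ≈ 4.0195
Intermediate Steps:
d(P, J) = 1 + P*J² (d(P, J) = P*J² + 1 = 1 + P*J²)
l = -2521/978 (l = -78/36 - 67/(1 + 2*9²) = -78*1/36 - 67/(1 + 2*81) = -13/6 - 67/(1 + 162) = -13/6 - 67/163 = -2521/978 ≈ -2.5777)
(√(-8 + 29) + l)² = (√(-8 + 29) - 2521/978)² = (√21 - 2521/978)² = (-2521/978 + √21)²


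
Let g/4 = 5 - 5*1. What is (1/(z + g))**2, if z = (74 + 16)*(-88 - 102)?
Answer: 1/292410000 ≈ 3.4199e-9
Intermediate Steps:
g = 0 (g = 4*(5 - 5*1) = 4*(5 - 5) = 4*0 = 0)
z = -17100 (z = 90*(-190) = -17100)
(1/(z + g))**2 = (1/(-17100 + 0))**2 = (1/(-17100))**2 = (-1/17100)**2 = 1/292410000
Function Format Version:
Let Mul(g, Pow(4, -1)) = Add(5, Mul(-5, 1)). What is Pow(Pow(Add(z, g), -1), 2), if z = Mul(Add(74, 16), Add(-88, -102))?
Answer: Rational(1, 292410000) ≈ 3.4199e-9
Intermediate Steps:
g = 0 (g = Mul(4, Add(5, Mul(-5, 1))) = Mul(4, Add(5, -5)) = Mul(4, 0) = 0)
z = -17100 (z = Mul(90, -190) = -17100)
Pow(Pow(Add(z, g), -1), 2) = Pow(Pow(Add(-17100, 0), -1), 2) = Pow(Pow(-17100, -1), 2) = Pow(Rational(-1, 17100), 2) = Rational(1, 292410000)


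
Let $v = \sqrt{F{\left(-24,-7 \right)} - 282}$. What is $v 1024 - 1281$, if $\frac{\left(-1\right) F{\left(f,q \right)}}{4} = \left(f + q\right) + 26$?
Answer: $-1281 + 1024 i \sqrt{262} \approx -1281.0 + 16575.0 i$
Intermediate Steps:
$F{\left(f,q \right)} = -104 - 4 f - 4 q$ ($F{\left(f,q \right)} = - 4 \left(\left(f + q\right) + 26\right) = - 4 \left(26 + f + q\right) = -104 - 4 f - 4 q$)
$v = i \sqrt{262}$ ($v = \sqrt{\left(-104 - -96 - -28\right) - 282} = \sqrt{\left(-104 + 96 + 28\right) - 282} = \sqrt{20 - 282} = \sqrt{-262} = i \sqrt{262} \approx 16.186 i$)
$v 1024 - 1281 = i \sqrt{262} \cdot 1024 - 1281 = 1024 i \sqrt{262} - 1281 = -1281 + 1024 i \sqrt{262}$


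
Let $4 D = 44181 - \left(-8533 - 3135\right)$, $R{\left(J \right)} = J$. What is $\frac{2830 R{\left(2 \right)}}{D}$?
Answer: $\frac{22640}{55849} \approx 0.40538$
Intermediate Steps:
$D = \frac{55849}{4}$ ($D = \frac{44181 - \left(-8533 - 3135\right)}{4} = \frac{44181 - -11668}{4} = \frac{44181 + 11668}{4} = \frac{1}{4} \cdot 55849 = \frac{55849}{4} \approx 13962.0$)
$\frac{2830 R{\left(2 \right)}}{D} = \frac{2830 \cdot 2}{\frac{55849}{4}} = 5660 \cdot \frac{4}{55849} = \frac{22640}{55849}$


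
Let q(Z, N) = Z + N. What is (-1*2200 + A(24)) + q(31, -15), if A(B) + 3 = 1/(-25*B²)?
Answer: -31492801/14400 ≈ -2187.0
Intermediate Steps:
q(Z, N) = N + Z
A(B) = -3 - 1/(25*B²) (A(B) = -3 + 1/(-25*B²) = -3 - 1/(25*B²))
(-1*2200 + A(24)) + q(31, -15) = (-1*2200 + (-3 - 1/25/24²)) + (-15 + 31) = (-2200 + (-3 - 1/25*1/576)) + 16 = (-2200 + (-3 - 1/14400)) + 16 = (-2200 - 43201/14400) + 16 = -31723201/14400 + 16 = -31492801/14400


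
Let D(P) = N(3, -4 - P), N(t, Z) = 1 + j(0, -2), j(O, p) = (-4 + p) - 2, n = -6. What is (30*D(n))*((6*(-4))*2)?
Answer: 10080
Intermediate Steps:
j(O, p) = -6 + p
N(t, Z) = -7 (N(t, Z) = 1 + (-6 - 2) = 1 - 8 = -7)
D(P) = -7
(30*D(n))*((6*(-4))*2) = (30*(-7))*((6*(-4))*2) = -(-5040)*2 = -210*(-48) = 10080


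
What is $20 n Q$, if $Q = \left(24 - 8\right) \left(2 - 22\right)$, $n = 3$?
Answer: $-19200$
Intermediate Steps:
$Q = -320$ ($Q = 16 \left(-20\right) = -320$)
$20 n Q = 20 \cdot 3 \left(-320\right) = 60 \left(-320\right) = -19200$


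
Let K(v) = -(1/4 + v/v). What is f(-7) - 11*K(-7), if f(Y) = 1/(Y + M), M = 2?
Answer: 271/20 ≈ 13.550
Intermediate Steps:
K(v) = -5/4 (K(v) = -(1*(¼) + 1) = -(¼ + 1) = -1*5/4 = -5/4)
f(Y) = 1/(2 + Y) (f(Y) = 1/(Y + 2) = 1/(2 + Y))
f(-7) - 11*K(-7) = 1/(2 - 7) - 11*(-5/4) = 1/(-5) + 55/4 = -⅕ + 55/4 = 271/20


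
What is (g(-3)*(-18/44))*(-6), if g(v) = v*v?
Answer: 243/11 ≈ 22.091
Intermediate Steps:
g(v) = v**2
(g(-3)*(-18/44))*(-6) = ((-3)**2*(-18/44))*(-6) = (9*(-18*1/44))*(-6) = (9*(-9/22))*(-6) = -81/22*(-6) = 243/11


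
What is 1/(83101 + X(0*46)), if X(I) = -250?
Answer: 1/82851 ≈ 1.2070e-5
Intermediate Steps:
1/(83101 + X(0*46)) = 1/(83101 - 250) = 1/82851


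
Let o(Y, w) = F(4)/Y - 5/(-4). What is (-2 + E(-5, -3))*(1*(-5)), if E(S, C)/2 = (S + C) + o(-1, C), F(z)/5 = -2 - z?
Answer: -445/2 ≈ -222.50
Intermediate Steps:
F(z) = -10 - 5*z (F(z) = 5*(-2 - z) = -10 - 5*z)
o(Y, w) = 5/4 - 30/Y (o(Y, w) = (-10 - 5*4)/Y - 5/(-4) = (-10 - 20)/Y - 5*(-1/4) = -30/Y + 5/4 = 5/4 - 30/Y)
E(S, C) = 125/2 + 2*C + 2*S (E(S, C) = 2*((S + C) + (5/4 - 30/(-1))) = 2*((C + S) + (5/4 - 30*(-1))) = 2*((C + S) + (5/4 + 30)) = 2*((C + S) + 125/4) = 2*(125/4 + C + S) = 125/2 + 2*C + 2*S)
(-2 + E(-5, -3))*(1*(-5)) = (-2 + (125/2 + 2*(-3) + 2*(-5)))*(1*(-5)) = (-2 + (125/2 - 6 - 10))*(-5) = (-2 + 93/2)*(-5) = (89/2)*(-5) = -445/2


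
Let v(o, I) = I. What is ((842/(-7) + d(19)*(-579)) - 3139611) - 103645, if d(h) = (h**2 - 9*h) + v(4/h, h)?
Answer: -23550711/7 ≈ -3.3644e+6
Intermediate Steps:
d(h) = h**2 - 8*h (d(h) = (h**2 - 9*h) + h = h**2 - 8*h)
((842/(-7) + d(19)*(-579)) - 3139611) - 103645 = ((842/(-7) + (19*(-8 + 19))*(-579)) - 3139611) - 103645 = ((842*(-1/7) + (19*11)*(-579)) - 3139611) - 103645 = ((-842/7 + 209*(-579)) - 3139611) - 103645 = ((-842/7 - 121011) - 3139611) - 103645 = (-847919/7 - 3139611) - 103645 = -22825196/7 - 103645 = -23550711/7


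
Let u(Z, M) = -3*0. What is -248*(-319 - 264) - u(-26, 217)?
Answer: 144584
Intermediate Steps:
u(Z, M) = 0
-248*(-319 - 264) - u(-26, 217) = -248*(-319 - 264) - 1*0 = -248*(-583) + 0 = 144584 + 0 = 144584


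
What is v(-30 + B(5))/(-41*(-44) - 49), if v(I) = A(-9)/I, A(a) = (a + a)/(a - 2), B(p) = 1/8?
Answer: -16/512655 ≈ -3.1210e-5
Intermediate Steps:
B(p) = 1/8
A(a) = 2*a/(-2 + a) (A(a) = (2*a)/(-2 + a) = 2*a/(-2 + a))
v(I) = 18/(11*I) (v(I) = (2*(-9)/(-2 - 9))/I = (2*(-9)/(-11))/I = (2*(-9)*(-1/11))/I = 18/(11*I))
v(-30 + B(5))/(-41*(-44) - 49) = (18/(11*(-30 + 1/8)))/(-41*(-44) - 49) = (18/(11*(-239/8)))/(1804 - 49) = ((18/11)*(-8/239))/1755 = -144/2629*1/1755 = -16/512655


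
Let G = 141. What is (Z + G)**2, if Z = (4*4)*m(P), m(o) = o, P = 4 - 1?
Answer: 35721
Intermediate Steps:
P = 3
Z = 48 (Z = (4*4)*3 = 16*3 = 48)
(Z + G)**2 = (48 + 141)**2 = 189**2 = 35721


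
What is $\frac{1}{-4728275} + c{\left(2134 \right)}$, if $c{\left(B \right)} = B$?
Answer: $\frac{10090138849}{4728275} \approx 2134.0$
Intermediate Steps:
$\frac{1}{-4728275} + c{\left(2134 \right)} = \frac{1}{-4728275} + 2134 = - \frac{1}{4728275} + 2134 = \frac{10090138849}{4728275}$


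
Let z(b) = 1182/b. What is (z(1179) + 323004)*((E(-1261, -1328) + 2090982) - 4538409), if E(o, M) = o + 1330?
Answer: -103556662889276/131 ≈ -7.9051e+11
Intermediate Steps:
E(o, M) = 1330 + o
(z(1179) + 323004)*((E(-1261, -1328) + 2090982) - 4538409) = (1182/1179 + 323004)*(((1330 - 1261) + 2090982) - 4538409) = (1182*(1/1179) + 323004)*((69 + 2090982) - 4538409) = (394/393 + 323004)*(2091051 - 4538409) = (126940966/393)*(-2447358) = -103556662889276/131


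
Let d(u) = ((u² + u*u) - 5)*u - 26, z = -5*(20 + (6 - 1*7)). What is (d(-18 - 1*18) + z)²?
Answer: 8696122009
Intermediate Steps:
z = -95 (z = -5*(20 + (6 - 7)) = -5*(20 - 1) = -5*19 = -95)
d(u) = -26 + u*(-5 + 2*u²) (d(u) = ((u² + u²) - 5)*u - 26 = (2*u² - 5)*u - 26 = (-5 + 2*u²)*u - 26 = u*(-5 + 2*u²) - 26 = -26 + u*(-5 + 2*u²))
(d(-18 - 1*18) + z)² = ((-26 - 5*(-18 - 1*18) + 2*(-18 - 1*18)³) - 95)² = ((-26 - 5*(-18 - 18) + 2*(-18 - 18)³) - 95)² = ((-26 - 5*(-36) + 2*(-36)³) - 95)² = ((-26 + 180 + 2*(-46656)) - 95)² = ((-26 + 180 - 93312) - 95)² = (-93158 - 95)² = (-93253)² = 8696122009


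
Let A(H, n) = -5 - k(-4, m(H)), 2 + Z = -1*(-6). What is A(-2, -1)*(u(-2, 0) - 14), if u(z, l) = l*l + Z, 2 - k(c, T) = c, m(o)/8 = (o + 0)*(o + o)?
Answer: 110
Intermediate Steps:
Z = 4 (Z = -2 - 1*(-6) = -2 + 6 = 4)
m(o) = 16*o² (m(o) = 8*((o + 0)*(o + o)) = 8*(o*(2*o)) = 8*(2*o²) = 16*o²)
k(c, T) = 2 - c
A(H, n) = -11 (A(H, n) = -5 - (2 - 1*(-4)) = -5 - (2 + 4) = -5 - 1*6 = -5 - 6 = -11)
u(z, l) = 4 + l² (u(z, l) = l*l + 4 = l² + 4 = 4 + l²)
A(-2, -1)*(u(-2, 0) - 14) = -11*((4 + 0²) - 14) = -11*((4 + 0) - 14) = -11*(4 - 14) = -11*(-10) = 110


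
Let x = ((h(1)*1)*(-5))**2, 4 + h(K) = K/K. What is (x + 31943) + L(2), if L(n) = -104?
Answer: 32064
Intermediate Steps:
h(K) = -3 (h(K) = -4 + K/K = -4 + 1 = -3)
x = 225 (x = (-3*1*(-5))**2 = (-3*(-5))**2 = 15**2 = 225)
(x + 31943) + L(2) = (225 + 31943) - 104 = 32168 - 104 = 32064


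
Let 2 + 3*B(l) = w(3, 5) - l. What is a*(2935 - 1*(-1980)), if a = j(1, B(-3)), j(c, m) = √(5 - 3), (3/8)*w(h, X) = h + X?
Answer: 4915*√2 ≈ 6950.9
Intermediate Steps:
w(h, X) = 8*X/3 + 8*h/3 (w(h, X) = 8*(h + X)/3 = 8*(X + h)/3 = 8*X/3 + 8*h/3)
B(l) = 58/9 - l/3 (B(l) = -⅔ + (((8/3)*5 + (8/3)*3) - l)/3 = -⅔ + ((40/3 + 8) - l)/3 = -⅔ + (64/3 - l)/3 = -⅔ + (64/9 - l/3) = 58/9 - l/3)
j(c, m) = √2
a = √2 ≈ 1.4142
a*(2935 - 1*(-1980)) = √2*(2935 - 1*(-1980)) = √2*(2935 + 1980) = √2*4915 = 4915*√2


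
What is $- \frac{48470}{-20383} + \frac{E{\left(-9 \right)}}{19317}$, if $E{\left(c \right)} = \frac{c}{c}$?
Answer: $\frac{936315373}{393738411} \approx 2.378$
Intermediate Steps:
$E{\left(c \right)} = 1$
$- \frac{48470}{-20383} + \frac{E{\left(-9 \right)}}{19317} = - \frac{48470}{-20383} + 1 \cdot \frac{1}{19317} = \left(-48470\right) \left(- \frac{1}{20383}\right) + 1 \cdot \frac{1}{19317} = \frac{48470}{20383} + \frac{1}{19317} = \frac{936315373}{393738411}$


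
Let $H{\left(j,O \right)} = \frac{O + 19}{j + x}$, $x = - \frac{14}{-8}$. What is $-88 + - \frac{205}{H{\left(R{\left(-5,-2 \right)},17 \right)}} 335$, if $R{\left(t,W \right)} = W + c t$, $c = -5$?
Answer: $- \frac{756833}{16} \approx -47302.0$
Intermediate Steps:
$x = \frac{7}{4}$ ($x = \left(-14\right) \left(- \frac{1}{8}\right) = \frac{7}{4} \approx 1.75$)
$R{\left(t,W \right)} = W - 5 t$
$H{\left(j,O \right)} = \frac{19 + O}{\frac{7}{4} + j}$ ($H{\left(j,O \right)} = \frac{O + 19}{j + \frac{7}{4}} = \frac{19 + O}{\frac{7}{4} + j}$)
$-88 + - \frac{205}{H{\left(R{\left(-5,-2 \right)},17 \right)}} 335 = -88 + - \frac{205}{4 \frac{1}{7 + 4 \left(-2 - -25\right)} \left(19 + 17\right)} 335 = -88 + - \frac{205}{4 \frac{1}{7 + 4 \left(-2 + 25\right)} 36} \cdot 335 = -88 + - \frac{205}{4 \frac{1}{7 + 4 \cdot 23} \cdot 36} \cdot 335 = -88 + - \frac{205}{4 \frac{1}{7 + 92} \cdot 36} \cdot 335 = -88 + - \frac{205}{4 \cdot \frac{1}{99} \cdot 36} \cdot 335 = -88 + - \frac{205}{\frac{16}{11}} \cdot 335 = -88 + \left(-205\right) \frac{11}{16} \cdot 335 = -88 - \frac{755425}{16} = - \frac{756833}{16}$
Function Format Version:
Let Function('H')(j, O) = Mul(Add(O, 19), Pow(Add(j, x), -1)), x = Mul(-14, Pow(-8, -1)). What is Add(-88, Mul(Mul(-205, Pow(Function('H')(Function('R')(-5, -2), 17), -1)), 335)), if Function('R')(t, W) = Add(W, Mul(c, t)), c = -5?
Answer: Rational(-756833, 16) ≈ -47302.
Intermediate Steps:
x = Rational(7, 4) (x = Mul(-14, Rational(-1, 8)) = Rational(7, 4) ≈ 1.7500)
Function('R')(t, W) = Add(W, Mul(-5, t))
Function('H')(j, O) = Mul(Pow(Add(Rational(7, 4), j), -1), Add(19, O)) (Function('H')(j, O) = Mul(Add(O, 19), Pow(Add(j, Rational(7, 4)), -1)) = Mul(Add(19, O), Pow(Add(Rational(7, 4), j), -1)) = Mul(Pow(Add(Rational(7, 4), j), -1), Add(19, O)))
Add(-88, Mul(Mul(-205, Pow(Function('H')(Function('R')(-5, -2), 17), -1)), 335)) = Add(-88, Mul(Mul(-205, Pow(Mul(4, Pow(Add(7, Mul(4, Add(-2, Mul(-5, -5)))), -1), Add(19, 17)), -1)), 335)) = Add(-88, Mul(Mul(-205, Pow(Mul(4, Pow(Add(7, Mul(4, Add(-2, 25))), -1), 36), -1)), 335)) = Add(-88, Mul(Mul(-205, Pow(Mul(4, Pow(Add(7, Mul(4, 23)), -1), 36), -1)), 335)) = Add(-88, Mul(Mul(-205, Pow(Mul(4, Pow(Add(7, 92), -1), 36), -1)), 335)) = Add(-88, Mul(Mul(-205, Pow(Mul(4, Pow(99, -1), 36), -1)), 335)) = Add(-88, Mul(Mul(-205, Pow(Mul(4, Rational(1, 99), 36), -1)), 335)) = Add(-88, Mul(Mul(-205, Pow(Rational(16, 11), -1)), 335)) = Add(-88, Mul(Mul(-205, Rational(11, 16)), 335)) = Add(-88, Mul(Rational(-2255, 16), 335)) = Add(-88, Rational(-755425, 16)) = Rational(-756833, 16)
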